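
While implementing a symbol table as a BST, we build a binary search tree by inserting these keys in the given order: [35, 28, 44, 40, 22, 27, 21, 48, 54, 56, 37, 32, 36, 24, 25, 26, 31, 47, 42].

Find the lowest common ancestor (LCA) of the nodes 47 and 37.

Resulting structure (node: left, right):
  35: L=28, R=44
  28: L=22, R=32
  44: L=40, R=48
  40: L=37, R=42
  22: L=21, R=27
  27: L=24, R=–
  21: L=–, R=–
  48: L=47, R=54
  54: L=–, R=56
  56: L=–, R=–
  37: L=36, R=–
  32: L=31, R=–
  36: L=–, R=–
  24: L=–, R=25
  25: L=–, R=26
  26: L=–, R=–
  31: L=–, R=–
  47: L=–, R=–
  42: L=–, R=–

Path to 47: 35 → 44 → 48 → 47
Path to 37: 35 → 44 → 40 → 37
The paths share a prefix ending at 44, then split left and right.

44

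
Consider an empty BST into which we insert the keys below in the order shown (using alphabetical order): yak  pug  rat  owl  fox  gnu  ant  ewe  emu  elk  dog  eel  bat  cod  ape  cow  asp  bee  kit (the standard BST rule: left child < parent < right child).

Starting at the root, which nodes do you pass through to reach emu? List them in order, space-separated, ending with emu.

yak: root
pug: left child of yak (depth 1)
rat: right child of pug (depth 2)
owl: left child of pug (depth 2)
fox: left child of owl (depth 3)
gnu: right child of fox (depth 4)
ant: left child of fox (depth 4)
ewe: right child of ant (depth 5)
emu: left child of ewe (depth 6)
elk: left child of emu (depth 7)
dog: left child of elk (depth 8)
eel: right child of dog (depth 9)
bat: left child of dog (depth 9)
cod: right child of bat (depth 10)
ape: left child of bat (depth 10)
cow: right child of cod (depth 11)
asp: right child of ape (depth 11)
bee: left child of cod (depth 11)
kit: right child of gnu (depth 5)

yak pug owl fox ant ewe emu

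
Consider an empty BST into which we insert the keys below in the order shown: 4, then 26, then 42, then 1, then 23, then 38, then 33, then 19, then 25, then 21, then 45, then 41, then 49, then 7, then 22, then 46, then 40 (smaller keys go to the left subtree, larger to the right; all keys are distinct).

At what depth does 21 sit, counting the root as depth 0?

Resulting structure (node: left, right):
  4: L=1, R=26
  26: L=23, R=42
  42: L=38, R=45
  1: L=–, R=–
  23: L=19, R=25
  38: L=33, R=41
  33: L=–, R=–
  19: L=7, R=21
  25: L=–, R=–
  21: L=–, R=22
  45: L=–, R=49
  41: L=40, R=–
  49: L=46, R=–
  7: L=–, R=–
  22: L=–, R=–
  46: L=–, R=–
  40: L=–, R=–

Path to 21: 4 → 26 → 23 → 19 → 21, which is 4 edges.

4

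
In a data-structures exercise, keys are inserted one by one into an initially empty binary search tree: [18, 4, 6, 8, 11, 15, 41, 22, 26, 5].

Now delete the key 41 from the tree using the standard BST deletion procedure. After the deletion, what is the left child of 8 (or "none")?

none

Resulting structure (node: left, right):
  18: L=4, R=41
  4: L=–, R=6
  6: L=5, R=8
  8: L=–, R=11
  11: L=–, R=15
  15: L=–, R=–
  41: L=22, R=–
  22: L=–, R=26
  26: L=–, R=–
  5: L=–, R=–

Delete 41 (at most one child — splice it out).
After deletion, 8's left child: none.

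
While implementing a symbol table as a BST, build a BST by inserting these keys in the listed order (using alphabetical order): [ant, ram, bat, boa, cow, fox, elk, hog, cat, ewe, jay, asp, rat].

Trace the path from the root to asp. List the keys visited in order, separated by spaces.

Resulting structure (node: left, right):
  ant: L=–, R=ram
  ram: L=bat, R=rat
  bat: L=asp, R=boa
  boa: L=–, R=cow
  cow: L=cat, R=fox
  fox: L=elk, R=hog
  elk: L=–, R=ewe
  hog: L=–, R=jay
  cat: L=–, R=–
  ewe: L=–, R=–
  jay: L=–, R=–
  asp: L=–, R=–
  rat: L=–, R=–

ant ram bat asp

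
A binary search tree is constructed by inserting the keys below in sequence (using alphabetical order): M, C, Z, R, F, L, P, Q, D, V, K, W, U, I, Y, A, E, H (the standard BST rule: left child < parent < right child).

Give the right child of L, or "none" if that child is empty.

Insert M: tree is empty, so M becomes the root.
Insert C: C < M → go left. Place as left child of M.
Insert Z: Z > M → go right. Place as right child of M.
Insert R: R > M → go right; R < Z → go left. Place as left child of Z.
Insert F: F < M → go left; F > C → go right. Place as right child of C.
Insert L: L < M → go left; L > C → go right; L > F → go right. Place as right child of F.
Insert P: P > M → go right; P < Z → go left; P < R → go left. Place as left child of R.
Insert Q: Q > M → go right; Q < Z → go left; Q < R → go left; Q > P → go right. Place as right child of P.
Insert D: D < M → go left; D > C → go right; D < F → go left. Place as left child of F.
Insert V: V > M → go right; V < Z → go left; V > R → go right. Place as right child of R.
Insert K: K < M → go left; K > C → go right; K > F → go right; K < L → go left. Place as left child of L.
Insert W: W > M → go right; W < Z → go left; W > R → go right; W > V → go right. Place as right child of V.
Insert U: U > M → go right; U < Z → go left; U > R → go right; U < V → go left. Place as left child of V.
Insert I: I < M → go left; I > C → go right; I > F → go right; I < L → go left; I < K → go left. Place as left child of K.
Insert Y: Y > M → go right; Y < Z → go left; Y > R → go right; Y > V → go right; Y > W → go right. Place as right child of W.
Insert A: A < M → go left; A < C → go left. Place as left child of C.
Insert E: E < M → go left; E > C → go right; E < F → go left; E > D → go right. Place as right child of D.
Insert H: H < M → go left; H > C → go right; H > F → go right; H < L → go left; H < K → go left; H < I → go left. Place as left child of I.

none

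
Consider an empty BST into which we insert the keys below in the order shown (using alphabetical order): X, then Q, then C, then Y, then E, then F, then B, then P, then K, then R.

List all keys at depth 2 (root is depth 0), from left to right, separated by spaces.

C R

Insert X: tree is empty, so X becomes the root.
Insert Q: Q < X → go left. Place as left child of X.
Insert C: C < X → go left; C < Q → go left. Place as left child of Q.
Insert Y: Y > X → go right. Place as right child of X.
Insert E: E < X → go left; E < Q → go left; E > C → go right. Place as right child of C.
Insert F: F < X → go left; F < Q → go left; F > C → go right; F > E → go right. Place as right child of E.
Insert B: B < X → go left; B < Q → go left; B < C → go left. Place as left child of C.
Insert P: P < X → go left; P < Q → go left; P > C → go right; P > E → go right; P > F → go right. Place as right child of F.
Insert K: K < X → go left; K < Q → go left; K > C → go right; K > E → go right; K > F → go right; K < P → go left. Place as left child of P.
Insert R: R < X → go left; R > Q → go right. Place as right child of Q.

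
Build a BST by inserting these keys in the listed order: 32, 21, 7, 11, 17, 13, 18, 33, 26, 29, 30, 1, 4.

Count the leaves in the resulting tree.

Resulting structure (node: left, right):
  32: L=21, R=33
  21: L=7, R=26
  7: L=1, R=11
  11: L=–, R=17
  17: L=13, R=18
  13: L=–, R=–
  18: L=–, R=–
  33: L=–, R=–
  26: L=–, R=29
  29: L=–, R=30
  30: L=–, R=–
  1: L=–, R=4
  4: L=–, R=–

Leaves: 4, 13, 18, 30, 33 — 5 in total.

5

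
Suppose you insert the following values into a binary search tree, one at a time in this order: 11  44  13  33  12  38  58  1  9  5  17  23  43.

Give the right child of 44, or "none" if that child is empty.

Resulting structure (node: left, right):
  11: L=1, R=44
  44: L=13, R=58
  13: L=12, R=33
  33: L=17, R=38
  12: L=–, R=–
  38: L=–, R=43
  58: L=–, R=–
  1: L=–, R=9
  9: L=5, R=–
  5: L=–, R=–
  17: L=–, R=23
  23: L=–, R=–
  43: L=–, R=–

58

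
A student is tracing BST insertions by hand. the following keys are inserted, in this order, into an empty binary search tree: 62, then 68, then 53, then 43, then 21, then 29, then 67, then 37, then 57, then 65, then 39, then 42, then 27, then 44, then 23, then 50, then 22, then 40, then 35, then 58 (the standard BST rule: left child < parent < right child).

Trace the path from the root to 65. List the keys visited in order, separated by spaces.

62 68 67 65

Insert 62: tree is empty, so 62 becomes the root.
Insert 68: 68 > 62 → go right. Place as right child of 62.
Insert 53: 53 < 62 → go left. Place as left child of 62.
Insert 43: 43 < 62 → go left; 43 < 53 → go left. Place as left child of 53.
Insert 21: 21 < 62 → go left; 21 < 53 → go left; 21 < 43 → go left. Place as left child of 43.
Insert 29: 29 < 62 → go left; 29 < 53 → go left; 29 < 43 → go left; 29 > 21 → go right. Place as right child of 21.
Insert 67: 67 > 62 → go right; 67 < 68 → go left. Place as left child of 68.
Insert 37: 37 < 62 → go left; 37 < 53 → go left; 37 < 43 → go left; 37 > 21 → go right; 37 > 29 → go right. Place as right child of 29.
Insert 57: 57 < 62 → go left; 57 > 53 → go right. Place as right child of 53.
Insert 65: 65 > 62 → go right; 65 < 68 → go left; 65 < 67 → go left. Place as left child of 67.
Insert 39: 39 < 62 → go left; 39 < 53 → go left; 39 < 43 → go left; 39 > 21 → go right; 39 > 29 → go right; 39 > 37 → go right. Place as right child of 37.
Insert 42: 42 < 62 → go left; 42 < 53 → go left; 42 < 43 → go left; 42 > 21 → go right; 42 > 29 → go right; 42 > 37 → go right; 42 > 39 → go right. Place as right child of 39.
Insert 27: 27 < 62 → go left; 27 < 53 → go left; 27 < 43 → go left; 27 > 21 → go right; 27 < 29 → go left. Place as left child of 29.
Insert 44: 44 < 62 → go left; 44 < 53 → go left; 44 > 43 → go right. Place as right child of 43.
Insert 23: 23 < 62 → go left; 23 < 53 → go left; 23 < 43 → go left; 23 > 21 → go right; 23 < 29 → go left; 23 < 27 → go left. Place as left child of 27.
Insert 50: 50 < 62 → go left; 50 < 53 → go left; 50 > 43 → go right; 50 > 44 → go right. Place as right child of 44.
Insert 22: 22 < 62 → go left; 22 < 53 → go left; 22 < 43 → go left; 22 > 21 → go right; 22 < 29 → go left; 22 < 27 → go left; 22 < 23 → go left. Place as left child of 23.
Insert 40: 40 < 62 → go left; 40 < 53 → go left; 40 < 43 → go left; 40 > 21 → go right; 40 > 29 → go right; 40 > 37 → go right; 40 > 39 → go right; 40 < 42 → go left. Place as left child of 42.
Insert 35: 35 < 62 → go left; 35 < 53 → go left; 35 < 43 → go left; 35 > 21 → go right; 35 > 29 → go right; 35 < 37 → go left. Place as left child of 37.
Insert 58: 58 < 62 → go left; 58 > 53 → go right; 58 > 57 → go right. Place as right child of 57.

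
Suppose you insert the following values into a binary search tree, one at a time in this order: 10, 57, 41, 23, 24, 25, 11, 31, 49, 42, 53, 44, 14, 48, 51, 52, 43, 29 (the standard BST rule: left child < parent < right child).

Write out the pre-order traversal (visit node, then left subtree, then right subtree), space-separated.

10: root
57: right child of 10 (depth 1)
41: left child of 57 (depth 2)
23: left child of 41 (depth 3)
24: right child of 23 (depth 4)
25: right child of 24 (depth 5)
11: left child of 23 (depth 4)
31: right child of 25 (depth 6)
49: right child of 41 (depth 3)
42: left child of 49 (depth 4)
53: right child of 49 (depth 4)
44: right child of 42 (depth 5)
14: right child of 11 (depth 5)
48: right child of 44 (depth 6)
51: left child of 53 (depth 5)
52: right child of 51 (depth 6)
43: left child of 44 (depth 6)
29: left child of 31 (depth 7)

10 57 41 23 11 14 24 25 31 29 49 42 44 43 48 53 51 52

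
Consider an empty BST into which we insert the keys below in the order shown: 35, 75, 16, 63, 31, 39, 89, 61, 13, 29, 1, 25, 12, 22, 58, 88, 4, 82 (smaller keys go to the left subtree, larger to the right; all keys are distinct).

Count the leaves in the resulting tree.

4

Resulting structure (node: left, right):
  35: L=16, R=75
  75: L=63, R=89
  16: L=13, R=31
  63: L=39, R=–
  31: L=29, R=–
  39: L=–, R=61
  89: L=88, R=–
  61: L=58, R=–
  13: L=1, R=–
  29: L=25, R=–
  1: L=–, R=12
  25: L=22, R=–
  12: L=4, R=–
  22: L=–, R=–
  58: L=–, R=–
  88: L=82, R=–
  4: L=–, R=–
  82: L=–, R=–

Leaves: 4, 22, 58, 82 — 4 in total.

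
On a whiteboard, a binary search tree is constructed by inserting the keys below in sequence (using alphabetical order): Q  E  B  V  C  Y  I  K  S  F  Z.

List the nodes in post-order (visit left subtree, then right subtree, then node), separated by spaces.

Insert Q: tree is empty, so Q becomes the root.
Insert E: E < Q → go left. Place as left child of Q.
Insert B: B < Q → go left; B < E → go left. Place as left child of E.
Insert V: V > Q → go right. Place as right child of Q.
Insert C: C < Q → go left; C < E → go left; C > B → go right. Place as right child of B.
Insert Y: Y > Q → go right; Y > V → go right. Place as right child of V.
Insert I: I < Q → go left; I > E → go right. Place as right child of E.
Insert K: K < Q → go left; K > E → go right; K > I → go right. Place as right child of I.
Insert S: S > Q → go right; S < V → go left. Place as left child of V.
Insert F: F < Q → go left; F > E → go right; F < I → go left. Place as left child of I.
Insert Z: Z > Q → go right; Z > V → go right; Z > Y → go right. Place as right child of Y.

C B F K I E S Z Y V Q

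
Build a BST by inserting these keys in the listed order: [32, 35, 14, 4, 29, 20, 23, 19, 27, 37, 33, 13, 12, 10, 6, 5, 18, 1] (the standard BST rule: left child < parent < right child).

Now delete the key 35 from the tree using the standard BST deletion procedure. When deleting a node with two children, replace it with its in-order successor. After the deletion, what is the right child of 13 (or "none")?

none

32: root
35: right child of 32 (depth 1)
14: left child of 32 (depth 1)
4: left child of 14 (depth 2)
29: right child of 14 (depth 2)
20: left child of 29 (depth 3)
23: right child of 20 (depth 4)
19: left child of 20 (depth 4)
27: right child of 23 (depth 5)
37: right child of 35 (depth 2)
33: left child of 35 (depth 2)
13: right child of 4 (depth 3)
12: left child of 13 (depth 4)
10: left child of 12 (depth 5)
6: left child of 10 (depth 6)
5: left child of 6 (depth 7)
18: left child of 19 (depth 5)
1: left child of 4 (depth 3)

Delete 35 (two children — replace with in-order successor).
After deletion, 13's right child: none.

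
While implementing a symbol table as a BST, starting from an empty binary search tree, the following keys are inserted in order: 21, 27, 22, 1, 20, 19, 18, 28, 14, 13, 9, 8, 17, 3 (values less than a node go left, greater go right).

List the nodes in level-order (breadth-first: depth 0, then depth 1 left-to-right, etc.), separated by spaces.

21 1 27 20 22 28 19 18 14 13 17 9 8 3

21: root
27: right child of 21 (depth 1)
22: left child of 27 (depth 2)
1: left child of 21 (depth 1)
20: right child of 1 (depth 2)
19: left child of 20 (depth 3)
18: left child of 19 (depth 4)
28: right child of 27 (depth 2)
14: left child of 18 (depth 5)
13: left child of 14 (depth 6)
9: left child of 13 (depth 7)
8: left child of 9 (depth 8)
17: right child of 14 (depth 6)
3: left child of 8 (depth 9)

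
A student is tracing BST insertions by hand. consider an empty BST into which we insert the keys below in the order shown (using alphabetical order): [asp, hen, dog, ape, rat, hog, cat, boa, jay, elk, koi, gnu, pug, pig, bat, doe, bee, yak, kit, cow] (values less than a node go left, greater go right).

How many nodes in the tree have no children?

7

asp: root
hen: right child of asp (depth 1)
dog: left child of hen (depth 2)
ape: left child of asp (depth 1)
rat: right child of hen (depth 2)
hog: left child of rat (depth 3)
cat: left child of dog (depth 3)
boa: left child of cat (depth 4)
jay: right child of hog (depth 4)
elk: right child of dog (depth 3)
koi: right child of jay (depth 5)
gnu: right child of elk (depth 4)
pug: right child of koi (depth 6)
pig: left child of pug (depth 7)
bat: left child of boa (depth 5)
doe: right child of cat (depth 4)
bee: right child of bat (depth 6)
yak: right child of rat (depth 3)
kit: left child of koi (depth 6)
cow: left child of doe (depth 5)

Leaves: ape, bee, cow, gnu, kit, pig, yak — 7 in total.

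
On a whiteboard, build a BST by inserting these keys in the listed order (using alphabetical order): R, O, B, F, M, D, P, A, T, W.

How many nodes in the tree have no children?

Insert R: tree is empty, so R becomes the root.
Insert O: O < R → go left. Place as left child of R.
Insert B: B < R → go left; B < O → go left. Place as left child of O.
Insert F: F < R → go left; F < O → go left; F > B → go right. Place as right child of B.
Insert M: M < R → go left; M < O → go left; M > B → go right; M > F → go right. Place as right child of F.
Insert D: D < R → go left; D < O → go left; D > B → go right; D < F → go left. Place as left child of F.
Insert P: P < R → go left; P > O → go right. Place as right child of O.
Insert A: A < R → go left; A < O → go left; A < B → go left. Place as left child of B.
Insert T: T > R → go right. Place as right child of R.
Insert W: W > R → go right; W > T → go right. Place as right child of T.

Leaves: A, D, M, P, W — 5 in total.

5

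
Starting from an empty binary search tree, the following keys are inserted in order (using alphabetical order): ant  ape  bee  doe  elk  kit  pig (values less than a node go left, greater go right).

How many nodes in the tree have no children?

1

ant: root
ape: right child of ant (depth 1)
bee: right child of ape (depth 2)
doe: right child of bee (depth 3)
elk: right child of doe (depth 4)
kit: right child of elk (depth 5)
pig: right child of kit (depth 6)

Leaves: pig — 1 in total.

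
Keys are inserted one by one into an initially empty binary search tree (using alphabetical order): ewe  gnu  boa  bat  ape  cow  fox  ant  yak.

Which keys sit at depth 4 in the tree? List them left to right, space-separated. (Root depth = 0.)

ant

ewe: root
gnu: right child of ewe (depth 1)
boa: left child of ewe (depth 1)
bat: left child of boa (depth 2)
ape: left child of bat (depth 3)
cow: right child of boa (depth 2)
fox: left child of gnu (depth 2)
ant: left child of ape (depth 4)
yak: right child of gnu (depth 2)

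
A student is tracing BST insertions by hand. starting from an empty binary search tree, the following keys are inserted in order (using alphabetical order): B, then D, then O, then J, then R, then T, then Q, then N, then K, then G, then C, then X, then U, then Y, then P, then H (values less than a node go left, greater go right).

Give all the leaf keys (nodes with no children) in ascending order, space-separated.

Resulting structure (node: left, right):
  B: L=–, R=D
  D: L=C, R=O
  O: L=J, R=R
  J: L=G, R=N
  R: L=Q, R=T
  T: L=–, R=X
  Q: L=P, R=–
  N: L=K, R=–
  K: L=–, R=–
  G: L=–, R=H
  C: L=–, R=–
  X: L=U, R=Y
  U: L=–, R=–
  Y: L=–, R=–
  P: L=–, R=–
  H: L=–, R=–

C H K P U Y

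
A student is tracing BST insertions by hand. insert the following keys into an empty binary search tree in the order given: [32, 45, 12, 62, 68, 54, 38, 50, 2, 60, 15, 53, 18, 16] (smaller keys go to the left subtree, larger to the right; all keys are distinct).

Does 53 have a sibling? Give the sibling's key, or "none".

none

Resulting structure (node: left, right):
  32: L=12, R=45
  45: L=38, R=62
  12: L=2, R=15
  62: L=54, R=68
  68: L=–, R=–
  54: L=50, R=60
  38: L=–, R=–
  50: L=–, R=53
  2: L=–, R=–
  60: L=–, R=–
  15: L=–, R=18
  53: L=–, R=–
  18: L=16, R=–
  16: L=–, R=–

53's parent is 50, which has only one child.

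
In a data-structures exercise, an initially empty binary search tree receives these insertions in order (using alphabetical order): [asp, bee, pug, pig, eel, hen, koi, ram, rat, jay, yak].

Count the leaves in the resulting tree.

2

Resulting structure (node: left, right):
  asp: L=–, R=bee
  bee: L=–, R=pug
  pug: L=pig, R=ram
  pig: L=eel, R=–
  eel: L=–, R=hen
  hen: L=–, R=koi
  koi: L=jay, R=–
  ram: L=–, R=rat
  rat: L=–, R=yak
  jay: L=–, R=–
  yak: L=–, R=–

Leaves: jay, yak — 2 in total.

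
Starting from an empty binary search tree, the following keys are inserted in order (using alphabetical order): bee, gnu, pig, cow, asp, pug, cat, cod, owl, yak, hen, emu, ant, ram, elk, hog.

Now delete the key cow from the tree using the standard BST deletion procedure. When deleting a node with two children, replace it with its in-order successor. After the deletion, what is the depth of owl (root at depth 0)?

Insert bee: tree is empty, so bee becomes the root.
Insert gnu: gnu > bee → go right. Place as right child of bee.
Insert pig: pig > bee → go right; pig > gnu → go right. Place as right child of gnu.
Insert cow: cow > bee → go right; cow < gnu → go left. Place as left child of gnu.
Insert asp: asp < bee → go left. Place as left child of bee.
Insert pug: pug > bee → go right; pug > gnu → go right; pug > pig → go right. Place as right child of pig.
Insert cat: cat > bee → go right; cat < gnu → go left; cat < cow → go left. Place as left child of cow.
Insert cod: cod > bee → go right; cod < gnu → go left; cod < cow → go left; cod > cat → go right. Place as right child of cat.
Insert owl: owl > bee → go right; owl > gnu → go right; owl < pig → go left. Place as left child of pig.
Insert yak: yak > bee → go right; yak > gnu → go right; yak > pig → go right; yak > pug → go right. Place as right child of pug.
Insert hen: hen > bee → go right; hen > gnu → go right; hen < pig → go left; hen < owl → go left. Place as left child of owl.
Insert emu: emu > bee → go right; emu < gnu → go left; emu > cow → go right. Place as right child of cow.
Insert ant: ant < bee → go left; ant < asp → go left. Place as left child of asp.
Insert ram: ram > bee → go right; ram > gnu → go right; ram > pig → go right; ram > pug → go right; ram < yak → go left. Place as left child of yak.
Insert elk: elk > bee → go right; elk < gnu → go left; elk > cow → go right; elk < emu → go left. Place as left child of emu.
Insert hog: hog > bee → go right; hog > gnu → go right; hog < pig → go left; hog < owl → go left; hog > hen → go right. Place as right child of hen.

Delete cow (two children — replace with in-order successor).
After deletion, path to owl: bee → gnu → pig → owl.

3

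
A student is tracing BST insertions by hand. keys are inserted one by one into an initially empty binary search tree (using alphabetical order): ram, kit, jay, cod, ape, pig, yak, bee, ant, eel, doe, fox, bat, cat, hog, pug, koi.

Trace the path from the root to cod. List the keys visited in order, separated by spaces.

ram kit jay cod

Insert ram: tree is empty, so ram becomes the root.
Insert kit: kit < ram → go left. Place as left child of ram.
Insert jay: jay < ram → go left; jay < kit → go left. Place as left child of kit.
Insert cod: cod < ram → go left; cod < kit → go left; cod < jay → go left. Place as left child of jay.
Insert ape: ape < ram → go left; ape < kit → go left; ape < jay → go left; ape < cod → go left. Place as left child of cod.
Insert pig: pig < ram → go left; pig > kit → go right. Place as right child of kit.
Insert yak: yak > ram → go right. Place as right child of ram.
Insert bee: bee < ram → go left; bee < kit → go left; bee < jay → go left; bee < cod → go left; bee > ape → go right. Place as right child of ape.
Insert ant: ant < ram → go left; ant < kit → go left; ant < jay → go left; ant < cod → go left; ant < ape → go left. Place as left child of ape.
Insert eel: eel < ram → go left; eel < kit → go left; eel < jay → go left; eel > cod → go right. Place as right child of cod.
Insert doe: doe < ram → go left; doe < kit → go left; doe < jay → go left; doe > cod → go right; doe < eel → go left. Place as left child of eel.
Insert fox: fox < ram → go left; fox < kit → go left; fox < jay → go left; fox > cod → go right; fox > eel → go right. Place as right child of eel.
Insert bat: bat < ram → go left; bat < kit → go left; bat < jay → go left; bat < cod → go left; bat > ape → go right; bat < bee → go left. Place as left child of bee.
Insert cat: cat < ram → go left; cat < kit → go left; cat < jay → go left; cat < cod → go left; cat > ape → go right; cat > bee → go right. Place as right child of bee.
Insert hog: hog < ram → go left; hog < kit → go left; hog < jay → go left; hog > cod → go right; hog > eel → go right; hog > fox → go right. Place as right child of fox.
Insert pug: pug < ram → go left; pug > kit → go right; pug > pig → go right. Place as right child of pig.
Insert koi: koi < ram → go left; koi > kit → go right; koi < pig → go left. Place as left child of pig.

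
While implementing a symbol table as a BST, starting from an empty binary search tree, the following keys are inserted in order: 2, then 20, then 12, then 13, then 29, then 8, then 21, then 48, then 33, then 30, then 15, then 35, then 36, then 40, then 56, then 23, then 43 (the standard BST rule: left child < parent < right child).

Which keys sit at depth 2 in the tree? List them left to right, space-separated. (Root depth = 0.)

12 29

Insert 2: tree is empty, so 2 becomes the root.
Insert 20: 20 > 2 → go right. Place as right child of 2.
Insert 12: 12 > 2 → go right; 12 < 20 → go left. Place as left child of 20.
Insert 13: 13 > 2 → go right; 13 < 20 → go left; 13 > 12 → go right. Place as right child of 12.
Insert 29: 29 > 2 → go right; 29 > 20 → go right. Place as right child of 20.
Insert 8: 8 > 2 → go right; 8 < 20 → go left; 8 < 12 → go left. Place as left child of 12.
Insert 21: 21 > 2 → go right; 21 > 20 → go right; 21 < 29 → go left. Place as left child of 29.
Insert 48: 48 > 2 → go right; 48 > 20 → go right; 48 > 29 → go right. Place as right child of 29.
Insert 33: 33 > 2 → go right; 33 > 20 → go right; 33 > 29 → go right; 33 < 48 → go left. Place as left child of 48.
Insert 30: 30 > 2 → go right; 30 > 20 → go right; 30 > 29 → go right; 30 < 48 → go left; 30 < 33 → go left. Place as left child of 33.
Insert 15: 15 > 2 → go right; 15 < 20 → go left; 15 > 12 → go right; 15 > 13 → go right. Place as right child of 13.
Insert 35: 35 > 2 → go right; 35 > 20 → go right; 35 > 29 → go right; 35 < 48 → go left; 35 > 33 → go right. Place as right child of 33.
Insert 36: 36 > 2 → go right; 36 > 20 → go right; 36 > 29 → go right; 36 < 48 → go left; 36 > 33 → go right; 36 > 35 → go right. Place as right child of 35.
Insert 40: 40 > 2 → go right; 40 > 20 → go right; 40 > 29 → go right; 40 < 48 → go left; 40 > 33 → go right; 40 > 35 → go right; 40 > 36 → go right. Place as right child of 36.
Insert 56: 56 > 2 → go right; 56 > 20 → go right; 56 > 29 → go right; 56 > 48 → go right. Place as right child of 48.
Insert 23: 23 > 2 → go right; 23 > 20 → go right; 23 < 29 → go left; 23 > 21 → go right. Place as right child of 21.
Insert 43: 43 > 2 → go right; 43 > 20 → go right; 43 > 29 → go right; 43 < 48 → go left; 43 > 33 → go right; 43 > 35 → go right; 43 > 36 → go right; 43 > 40 → go right. Place as right child of 40.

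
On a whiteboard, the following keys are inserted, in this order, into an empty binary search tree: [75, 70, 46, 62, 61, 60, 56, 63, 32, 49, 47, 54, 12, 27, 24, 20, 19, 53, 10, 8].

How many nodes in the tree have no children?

5

75: root
70: left child of 75 (depth 1)
46: left child of 70 (depth 2)
62: right child of 46 (depth 3)
61: left child of 62 (depth 4)
60: left child of 61 (depth 5)
56: left child of 60 (depth 6)
63: right child of 62 (depth 4)
32: left child of 46 (depth 3)
49: left child of 56 (depth 7)
47: left child of 49 (depth 8)
54: right child of 49 (depth 8)
12: left child of 32 (depth 4)
27: right child of 12 (depth 5)
24: left child of 27 (depth 6)
20: left child of 24 (depth 7)
19: left child of 20 (depth 8)
53: left child of 54 (depth 9)
10: left child of 12 (depth 5)
8: left child of 10 (depth 6)

Leaves: 8, 19, 47, 53, 63 — 5 in total.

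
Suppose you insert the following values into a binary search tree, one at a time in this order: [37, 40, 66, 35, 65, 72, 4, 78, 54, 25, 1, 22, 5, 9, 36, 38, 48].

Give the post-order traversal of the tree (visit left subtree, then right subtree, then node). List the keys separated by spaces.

1 9 5 22 25 4 36 35 38 48 54 65 78 72 66 40 37

Insert 37: tree is empty, so 37 becomes the root.
Insert 40: 40 > 37 → go right. Place as right child of 37.
Insert 66: 66 > 37 → go right; 66 > 40 → go right. Place as right child of 40.
Insert 35: 35 < 37 → go left. Place as left child of 37.
Insert 65: 65 > 37 → go right; 65 > 40 → go right; 65 < 66 → go left. Place as left child of 66.
Insert 72: 72 > 37 → go right; 72 > 40 → go right; 72 > 66 → go right. Place as right child of 66.
Insert 4: 4 < 37 → go left; 4 < 35 → go left. Place as left child of 35.
Insert 78: 78 > 37 → go right; 78 > 40 → go right; 78 > 66 → go right; 78 > 72 → go right. Place as right child of 72.
Insert 54: 54 > 37 → go right; 54 > 40 → go right; 54 < 66 → go left; 54 < 65 → go left. Place as left child of 65.
Insert 25: 25 < 37 → go left; 25 < 35 → go left; 25 > 4 → go right. Place as right child of 4.
Insert 1: 1 < 37 → go left; 1 < 35 → go left; 1 < 4 → go left. Place as left child of 4.
Insert 22: 22 < 37 → go left; 22 < 35 → go left; 22 > 4 → go right; 22 < 25 → go left. Place as left child of 25.
Insert 5: 5 < 37 → go left; 5 < 35 → go left; 5 > 4 → go right; 5 < 25 → go left; 5 < 22 → go left. Place as left child of 22.
Insert 9: 9 < 37 → go left; 9 < 35 → go left; 9 > 4 → go right; 9 < 25 → go left; 9 < 22 → go left; 9 > 5 → go right. Place as right child of 5.
Insert 36: 36 < 37 → go left; 36 > 35 → go right. Place as right child of 35.
Insert 38: 38 > 37 → go right; 38 < 40 → go left. Place as left child of 40.
Insert 48: 48 > 37 → go right; 48 > 40 → go right; 48 < 66 → go left; 48 < 65 → go left; 48 < 54 → go left. Place as left child of 54.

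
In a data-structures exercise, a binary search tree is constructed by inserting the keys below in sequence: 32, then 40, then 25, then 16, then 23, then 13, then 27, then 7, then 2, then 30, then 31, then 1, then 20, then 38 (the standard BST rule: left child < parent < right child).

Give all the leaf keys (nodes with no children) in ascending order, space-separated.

Insert 32: tree is empty, so 32 becomes the root.
Insert 40: 40 > 32 → go right. Place as right child of 32.
Insert 25: 25 < 32 → go left. Place as left child of 32.
Insert 16: 16 < 32 → go left; 16 < 25 → go left. Place as left child of 25.
Insert 23: 23 < 32 → go left; 23 < 25 → go left; 23 > 16 → go right. Place as right child of 16.
Insert 13: 13 < 32 → go left; 13 < 25 → go left; 13 < 16 → go left. Place as left child of 16.
Insert 27: 27 < 32 → go left; 27 > 25 → go right. Place as right child of 25.
Insert 7: 7 < 32 → go left; 7 < 25 → go left; 7 < 16 → go left; 7 < 13 → go left. Place as left child of 13.
Insert 2: 2 < 32 → go left; 2 < 25 → go left; 2 < 16 → go left; 2 < 13 → go left; 2 < 7 → go left. Place as left child of 7.
Insert 30: 30 < 32 → go left; 30 > 25 → go right; 30 > 27 → go right. Place as right child of 27.
Insert 31: 31 < 32 → go left; 31 > 25 → go right; 31 > 27 → go right; 31 > 30 → go right. Place as right child of 30.
Insert 1: 1 < 32 → go left; 1 < 25 → go left; 1 < 16 → go left; 1 < 13 → go left; 1 < 7 → go left; 1 < 2 → go left. Place as left child of 2.
Insert 20: 20 < 32 → go left; 20 < 25 → go left; 20 > 16 → go right; 20 < 23 → go left. Place as left child of 23.
Insert 38: 38 > 32 → go right; 38 < 40 → go left. Place as left child of 40.

1 20 31 38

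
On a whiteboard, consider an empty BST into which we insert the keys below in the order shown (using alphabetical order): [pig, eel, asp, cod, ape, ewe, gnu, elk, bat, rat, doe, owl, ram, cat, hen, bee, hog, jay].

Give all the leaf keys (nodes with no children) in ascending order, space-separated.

ape bee doe elk jay ram

Insert pig: tree is empty, so pig becomes the root.
Insert eel: eel < pig → go left. Place as left child of pig.
Insert asp: asp < pig → go left; asp < eel → go left. Place as left child of eel.
Insert cod: cod < pig → go left; cod < eel → go left; cod > asp → go right. Place as right child of asp.
Insert ape: ape < pig → go left; ape < eel → go left; ape < asp → go left. Place as left child of asp.
Insert ewe: ewe < pig → go left; ewe > eel → go right. Place as right child of eel.
Insert gnu: gnu < pig → go left; gnu > eel → go right; gnu > ewe → go right. Place as right child of ewe.
Insert elk: elk < pig → go left; elk > eel → go right; elk < ewe → go left. Place as left child of ewe.
Insert bat: bat < pig → go left; bat < eel → go left; bat > asp → go right; bat < cod → go left. Place as left child of cod.
Insert rat: rat > pig → go right. Place as right child of pig.
Insert doe: doe < pig → go left; doe < eel → go left; doe > asp → go right; doe > cod → go right. Place as right child of cod.
Insert owl: owl < pig → go left; owl > eel → go right; owl > ewe → go right; owl > gnu → go right. Place as right child of gnu.
Insert ram: ram > pig → go right; ram < rat → go left. Place as left child of rat.
Insert cat: cat < pig → go left; cat < eel → go left; cat > asp → go right; cat < cod → go left; cat > bat → go right. Place as right child of bat.
Insert hen: hen < pig → go left; hen > eel → go right; hen > ewe → go right; hen > gnu → go right; hen < owl → go left. Place as left child of owl.
Insert bee: bee < pig → go left; bee < eel → go left; bee > asp → go right; bee < cod → go left; bee > bat → go right; bee < cat → go left. Place as left child of cat.
Insert hog: hog < pig → go left; hog > eel → go right; hog > ewe → go right; hog > gnu → go right; hog < owl → go left; hog > hen → go right. Place as right child of hen.
Insert jay: jay < pig → go left; jay > eel → go right; jay > ewe → go right; jay > gnu → go right; jay < owl → go left; jay > hen → go right; jay > hog → go right. Place as right child of hog.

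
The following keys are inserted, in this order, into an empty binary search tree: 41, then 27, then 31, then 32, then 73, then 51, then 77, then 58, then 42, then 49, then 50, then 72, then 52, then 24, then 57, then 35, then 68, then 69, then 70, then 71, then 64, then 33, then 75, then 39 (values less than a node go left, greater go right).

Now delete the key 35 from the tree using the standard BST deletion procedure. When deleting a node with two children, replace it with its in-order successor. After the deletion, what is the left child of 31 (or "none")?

none

41: root
27: left child of 41 (depth 1)
31: right child of 27 (depth 2)
32: right child of 31 (depth 3)
73: right child of 41 (depth 1)
51: left child of 73 (depth 2)
77: right child of 73 (depth 2)
58: right child of 51 (depth 3)
42: left child of 51 (depth 3)
49: right child of 42 (depth 4)
50: right child of 49 (depth 5)
72: right child of 58 (depth 4)
52: left child of 58 (depth 4)
24: left child of 27 (depth 2)
57: right child of 52 (depth 5)
35: right child of 32 (depth 4)
68: left child of 72 (depth 5)
69: right child of 68 (depth 6)
70: right child of 69 (depth 7)
71: right child of 70 (depth 8)
64: left child of 68 (depth 6)
33: left child of 35 (depth 5)
75: left child of 77 (depth 3)
39: right child of 35 (depth 5)

Delete 35 (two children — replace with in-order successor).
After deletion, 31's left child: none.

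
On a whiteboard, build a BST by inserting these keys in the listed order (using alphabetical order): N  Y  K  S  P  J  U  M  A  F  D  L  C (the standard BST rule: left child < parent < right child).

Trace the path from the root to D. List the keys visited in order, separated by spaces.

Insert N: tree is empty, so N becomes the root.
Insert Y: Y > N → go right. Place as right child of N.
Insert K: K < N → go left. Place as left child of N.
Insert S: S > N → go right; S < Y → go left. Place as left child of Y.
Insert P: P > N → go right; P < Y → go left; P < S → go left. Place as left child of S.
Insert J: J < N → go left; J < K → go left. Place as left child of K.
Insert U: U > N → go right; U < Y → go left; U > S → go right. Place as right child of S.
Insert M: M < N → go left; M > K → go right. Place as right child of K.
Insert A: A < N → go left; A < K → go left; A < J → go left. Place as left child of J.
Insert F: F < N → go left; F < K → go left; F < J → go left; F > A → go right. Place as right child of A.
Insert D: D < N → go left; D < K → go left; D < J → go left; D > A → go right; D < F → go left. Place as left child of F.
Insert L: L < N → go left; L > K → go right; L < M → go left. Place as left child of M.
Insert C: C < N → go left; C < K → go left; C < J → go left; C > A → go right; C < F → go left; C < D → go left. Place as left child of D.

N K J A F D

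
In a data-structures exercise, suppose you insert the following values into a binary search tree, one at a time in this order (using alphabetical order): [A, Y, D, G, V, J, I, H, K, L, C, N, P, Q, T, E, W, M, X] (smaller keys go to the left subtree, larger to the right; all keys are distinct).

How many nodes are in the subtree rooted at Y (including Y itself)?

A: root
Y: right child of A (depth 1)
D: left child of Y (depth 2)
G: right child of D (depth 3)
V: right child of G (depth 4)
J: left child of V (depth 5)
I: left child of J (depth 6)
H: left child of I (depth 7)
K: right child of J (depth 6)
L: right child of K (depth 7)
C: left child of D (depth 3)
N: right child of L (depth 8)
P: right child of N (depth 9)
Q: right child of P (depth 10)
T: right child of Q (depth 11)
E: left child of G (depth 4)
W: right child of V (depth 5)
M: left child of N (depth 9)
X: right child of W (depth 6)

Subtree rooted at Y contains: Y, D, C, G, E, V, J, I, H, K, L, N, M, P, Q, T, W, X — 18 nodes.

18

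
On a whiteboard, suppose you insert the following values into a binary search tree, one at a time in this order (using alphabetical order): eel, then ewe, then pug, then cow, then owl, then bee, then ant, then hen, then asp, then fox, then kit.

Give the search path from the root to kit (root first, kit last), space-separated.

eel ewe pug owl hen kit

Insert eel: tree is empty, so eel becomes the root.
Insert ewe: ewe > eel → go right. Place as right child of eel.
Insert pug: pug > eel → go right; pug > ewe → go right. Place as right child of ewe.
Insert cow: cow < eel → go left. Place as left child of eel.
Insert owl: owl > eel → go right; owl > ewe → go right; owl < pug → go left. Place as left child of pug.
Insert bee: bee < eel → go left; bee < cow → go left. Place as left child of cow.
Insert ant: ant < eel → go left; ant < cow → go left; ant < bee → go left. Place as left child of bee.
Insert hen: hen > eel → go right; hen > ewe → go right; hen < pug → go left; hen < owl → go left. Place as left child of owl.
Insert asp: asp < eel → go left; asp < cow → go left; asp < bee → go left; asp > ant → go right. Place as right child of ant.
Insert fox: fox > eel → go right; fox > ewe → go right; fox < pug → go left; fox < owl → go left; fox < hen → go left. Place as left child of hen.
Insert kit: kit > eel → go right; kit > ewe → go right; kit < pug → go left; kit < owl → go left; kit > hen → go right. Place as right child of hen.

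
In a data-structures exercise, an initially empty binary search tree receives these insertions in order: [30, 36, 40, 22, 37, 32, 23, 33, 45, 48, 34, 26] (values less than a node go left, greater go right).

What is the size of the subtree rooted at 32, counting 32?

3

30: root
36: right child of 30 (depth 1)
40: right child of 36 (depth 2)
22: left child of 30 (depth 1)
37: left child of 40 (depth 3)
32: left child of 36 (depth 2)
23: right child of 22 (depth 2)
33: right child of 32 (depth 3)
45: right child of 40 (depth 3)
48: right child of 45 (depth 4)
34: right child of 33 (depth 4)
26: right child of 23 (depth 3)

Subtree rooted at 32 contains: 32, 33, 34 — 3 nodes.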